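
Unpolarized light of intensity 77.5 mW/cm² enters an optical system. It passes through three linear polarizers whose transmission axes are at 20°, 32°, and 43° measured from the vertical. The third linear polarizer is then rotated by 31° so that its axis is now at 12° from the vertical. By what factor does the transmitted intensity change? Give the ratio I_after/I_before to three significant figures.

I_new/I_old ≈ 0.916

Before rotation:
Unpolarized light through the first polarizer → I₁ = ½ I₀, now polarized at 20°.
I₂ = I₁ cos²(32° − 20°) = 0.5 I₀ · cos²(12°) = 0.4784 I₀.
I₃ = I₂ cos²(43° − 32°) = 0.4784 I₀ · cos²(11°) = 0.461 I₀.
After rotation:
Unpolarized light through the first polarizer → I₁ = ½ I₀, now polarized at 20°.
I₂ = I₁ cos²(32° − 20°) = 0.5 I₀ · cos²(12°) = 0.4784 I₀.
I₃ = I₂ cos²(12° − 32°) = 0.4784 I₀ · cos²(20°) = 0.4224 I₀.
Ratio = 0.4224 / 0.461 = 0.9164.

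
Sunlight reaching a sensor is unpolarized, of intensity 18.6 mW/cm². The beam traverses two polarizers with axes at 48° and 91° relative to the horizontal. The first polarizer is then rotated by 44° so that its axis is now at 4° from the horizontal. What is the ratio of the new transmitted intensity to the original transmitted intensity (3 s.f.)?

I_new/I_old ≈ 0.00512

Before rotation:
Unpolarized light through the first polarizer → I₁ = ½ I₀, now polarized at 48°.
I₂ = I₁ cos²(91° − 48°) = 0.5 I₀ · cos²(43°) = 0.2674 I₀.
After rotation:
Unpolarized light through the first polarizer → I₁ = ½ I₀, now polarized at 4°.
I₂ = I₁ cos²(91° − 4°) = 0.5 I₀ · cos²(87°) = 0.00137 I₀.
Ratio = 0.00137 / 0.2674 = 0.005121.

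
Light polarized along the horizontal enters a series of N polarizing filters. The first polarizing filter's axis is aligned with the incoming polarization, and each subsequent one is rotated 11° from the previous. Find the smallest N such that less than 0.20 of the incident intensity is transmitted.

N = 45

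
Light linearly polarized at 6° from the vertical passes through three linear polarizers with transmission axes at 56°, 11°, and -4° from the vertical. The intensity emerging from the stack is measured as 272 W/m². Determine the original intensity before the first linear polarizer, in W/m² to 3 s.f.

I₀ ≈ 1410 W/m²

I₁ = I₀ cos²(56° − 6°) = I₀ cos²(50°) = 0.4132 I₀.
I₂ = I₁ cos²(11° − 56°) = 0.4132 I₀ · cos²(45°) = 0.2066 I₀.
I₃ = I₂ cos²(-4° − 11°) = 0.2066 I₀ · cos²(15°) = 0.1927 I₀.
So 272 W/m² = 0.1927 I₀, giving I₀ = 272/0.1927 = 1411 W/m².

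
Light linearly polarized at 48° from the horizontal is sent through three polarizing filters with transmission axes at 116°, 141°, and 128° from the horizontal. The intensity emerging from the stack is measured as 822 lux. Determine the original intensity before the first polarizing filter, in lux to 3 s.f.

I₁ = I₀ cos²(116° − 48°) = I₀ cos²(68°) = 0.1403 I₀.
I₂ = I₁ cos²(141° − 116°) = 0.1403 I₀ · cos²(25°) = 0.1153 I₀.
I₃ = I₂ cos²(128° − 141°) = 0.1153 I₀ · cos²(13°) = 0.1094 I₀.
So 822 lux = 0.1094 I₀, giving I₀ = 822/0.1094 = 7511 lux.

I₀ ≈ 7510 lux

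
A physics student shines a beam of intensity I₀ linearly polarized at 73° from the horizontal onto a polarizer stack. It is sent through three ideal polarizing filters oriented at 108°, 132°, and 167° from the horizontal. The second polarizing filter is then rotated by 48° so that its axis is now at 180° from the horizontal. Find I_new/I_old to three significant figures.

Before rotation:
By Malus's law, I₁ = I₀ cos²(108° − 73°) = I₀ cos²(35°) = 0.671 I₀.
I₂ = I₁ cos²(132° − 108°) = 0.671 I₀ · cos²(24°) = 0.56 I₀.
I₃ = I₂ cos²(167° − 132°) = 0.56 I₀ · cos²(35°) = 0.3758 I₀.
After rotation:
I₁ = I₀ cos²(108° − 73°) = I₀ cos²(35°) = 0.671 I₀.
I₂ = I₁ cos²(180° − 108°) = 0.671 I₀ · cos²(72°) = 0.06408 I₀.
I₃ = I₂ cos²(167° − 180°) = 0.06408 I₀ · cos²(13°) = 0.06083 I₀.
Ratio = 0.06083 / 0.3758 = 0.1619.

I_new/I_old ≈ 0.162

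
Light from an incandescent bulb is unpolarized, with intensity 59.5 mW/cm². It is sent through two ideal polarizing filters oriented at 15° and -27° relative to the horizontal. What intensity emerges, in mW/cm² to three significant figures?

I ≈ 16.4 mW/cm²

Unpolarized light through the first polarizer → I₁ = 59.5 mW/cm²/2 = 29.75 mW/cm², polarized at 15°.
I₂ = I₁ · cos²(42°) = 29.75 · 0.5523 = 16.43 mW/cm².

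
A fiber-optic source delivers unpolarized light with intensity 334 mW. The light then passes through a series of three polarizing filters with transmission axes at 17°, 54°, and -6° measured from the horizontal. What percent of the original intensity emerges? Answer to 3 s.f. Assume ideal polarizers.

≈ 7.97%

Unpolarized light through the first polarizer → I₁ = 334 mW/2 = 167 mW, polarized at 17°.
I₂ = I₁ · cos²(37°) = 167 · 0.6378 = 106.5 mW.
I₃ = I₂ · cos²(60°) = 106.5 · 0.25 = 26.63 mW.
That is 7.973% of the incident intensity.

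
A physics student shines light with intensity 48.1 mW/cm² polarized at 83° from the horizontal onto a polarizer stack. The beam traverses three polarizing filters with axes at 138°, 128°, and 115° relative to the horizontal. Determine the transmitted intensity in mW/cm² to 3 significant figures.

I ≈ 14.6 mW/cm²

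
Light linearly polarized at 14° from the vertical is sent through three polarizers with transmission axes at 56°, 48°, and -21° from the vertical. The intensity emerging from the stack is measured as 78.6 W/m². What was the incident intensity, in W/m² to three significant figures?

I₁ = I₀ cos²(56° − 14°) = I₀ cos²(42°) = 0.5523 I₀.
I₂ = I₁ cos²(48° − 56°) = 0.5523 I₀ · cos²(8°) = 0.5416 I₀.
I₃ = I₂ cos²(-21° − 48°) = 0.5416 I₀ · cos²(69°) = 0.06955 I₀.
So 78.6 W/m² = 0.06955 I₀, giving I₀ = 78.6/0.06955 = 1130 W/m².

I₀ ≈ 1130 W/m²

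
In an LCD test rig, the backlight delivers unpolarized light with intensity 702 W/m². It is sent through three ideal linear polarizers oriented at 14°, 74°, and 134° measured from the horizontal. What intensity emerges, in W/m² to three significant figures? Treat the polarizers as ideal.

Unpolarized light through the first polarizer → I₁ = 702 W/m²/2 = 351 W/m², polarized at 14°.
I₂ = I₁ · cos²(60°) = 351 · 0.25 = 87.75 W/m².
I₃ = I₂ · cos²(60°) = 87.75 · 0.25 = 21.94 W/m².

I ≈ 21.9 W/m²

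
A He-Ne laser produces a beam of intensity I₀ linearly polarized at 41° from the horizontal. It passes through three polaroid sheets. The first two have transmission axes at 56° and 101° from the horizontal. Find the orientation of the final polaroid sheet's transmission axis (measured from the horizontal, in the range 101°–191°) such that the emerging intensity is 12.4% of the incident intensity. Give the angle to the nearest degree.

θ ≈ 160°

I₁ = I₀ cos²(56° − 41°) = I₀ cos²(15°) = 0.933 I₀.
I₂ = I₁ cos²(101° − 56°) = 0.933 I₀ · cos²(45°) = 0.4665 I₀.
Need I₃/I₀ = 0.124, so cos²(θ − 101°) = 0.124 / 0.4665 = 0.2658.
θ − 101° = arccos(√0.2658) = 59.0°, giving θ ≈ 101 + 59.0 = 160.0°.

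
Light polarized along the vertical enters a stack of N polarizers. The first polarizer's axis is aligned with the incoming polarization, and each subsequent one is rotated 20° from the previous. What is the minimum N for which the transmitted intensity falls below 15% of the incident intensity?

First polarizer is aligned with the polarization: full transmission.
Each further stage multiplies by cos²(20°) = 0.883.
After N polarizers: T = 0.883^(N−1). Require T < 0.15 ⇒ N−1 > ln(0.15)/ln(0.883) = 15.25, so N−1 ≥ 16 and N = 17.
Check: N=17 gives T = 0.1366 < 0.15; N=16 gives T = 0.1547.

N = 17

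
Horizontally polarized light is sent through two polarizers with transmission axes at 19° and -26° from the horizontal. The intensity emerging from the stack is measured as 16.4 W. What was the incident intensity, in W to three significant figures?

I₀ ≈ 36.7 W

I₁ = I₀ cos²(19° − 0°) = I₀ cos²(19°) = 0.894 I₀.
I₂ = I₁ cos²(-26° − 19°) = 0.894 I₀ · cos²(45°) = 0.447 I₀.
So 16.4 W = 0.447 I₀, giving I₀ = 16.4/0.447 = 36.69 W.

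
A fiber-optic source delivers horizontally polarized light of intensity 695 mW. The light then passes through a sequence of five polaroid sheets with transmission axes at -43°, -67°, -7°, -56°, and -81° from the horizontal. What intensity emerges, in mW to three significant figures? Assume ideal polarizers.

By Malus's law, I₁ = 695 mW · cos²(43°) = 371.7 mW.
I₂ = I₁ · cos²(24°) = 371.7 · 0.8346 = 310.2 mW.
I₃ = I₂ · cos²(60°) = 310.2 · 0.25 = 77.56 mW.
I₄ = I₃ · cos²(49°) = 77.56 · 0.4304 = 33.38 mW.
I₅ = I₄ · cos²(25°) = 33.38 · 0.8214 = 27.42 mW.

I ≈ 27.4 mW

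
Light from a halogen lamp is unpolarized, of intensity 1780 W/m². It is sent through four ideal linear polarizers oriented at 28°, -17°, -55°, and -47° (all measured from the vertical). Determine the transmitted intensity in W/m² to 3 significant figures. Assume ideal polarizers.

Unpolarized light through the first polarizer → I₁ = 1780 W/m²/2 = 890 W/m², polarized at 28°.
I₂ = I₁ · cos²(45°) = 890 · 0.5 = 445 W/m².
I₃ = I₂ · cos²(38°) = 445 · 0.621 = 276.3 W/m².
I₄ = I₃ · cos²(8°) = 276.3 · 0.9806 = 271 W/m².

I ≈ 271 W/m²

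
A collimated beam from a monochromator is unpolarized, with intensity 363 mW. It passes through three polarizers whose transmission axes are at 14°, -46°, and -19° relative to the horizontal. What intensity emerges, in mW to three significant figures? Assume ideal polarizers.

I ≈ 36.0 mW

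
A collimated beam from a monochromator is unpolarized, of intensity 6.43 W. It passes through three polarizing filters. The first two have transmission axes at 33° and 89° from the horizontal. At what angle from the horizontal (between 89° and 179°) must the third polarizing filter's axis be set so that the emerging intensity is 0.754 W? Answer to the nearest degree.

Unpolarized light through the first polarizer → I₁ = ½ I₀, now polarized at 33°.
I₂ = I₁ cos²(89° − 33°) = 0.5 I₀ · cos²(56°) = 0.1563 I₀.
Target fraction: 0.754 / 6.43 W = 0.1173 of I₀.
Need I₃/I₀ = 0.1173, so cos²(θ − 89°) = 0.1173 / 0.1563 = 0.75.
θ − 89° = arccos(√0.75) = 30.0°, giving θ ≈ 89 + 30.0 = 119.0°.

θ ≈ 119°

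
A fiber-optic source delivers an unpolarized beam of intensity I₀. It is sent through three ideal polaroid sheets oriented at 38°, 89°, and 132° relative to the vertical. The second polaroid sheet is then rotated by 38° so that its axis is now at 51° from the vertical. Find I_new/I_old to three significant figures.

I_new/I_old ≈ 0.110

Before rotation:
Unpolarized light through the first polarizer → I₁ = ½ I₀, now polarized at 38°.
I₂ = I₁ cos²(89° − 38°) = 0.5 I₀ · cos²(51°) = 0.198 I₀.
I₃ = I₂ cos²(132° − 89°) = 0.198 I₀ · cos²(43°) = 0.1059 I₀.
After rotation:
Unpolarized light through the first polarizer → I₁ = ½ I₀, now polarized at 38°.
I₂ = I₁ cos²(51° − 38°) = 0.5 I₀ · cos²(13°) = 0.4747 I₀.
I₃ = I₂ cos²(132° − 51°) = 0.4747 I₀ · cos²(81°) = 0.01162 I₀.
Ratio = 0.01162 / 0.1059 = 0.1097.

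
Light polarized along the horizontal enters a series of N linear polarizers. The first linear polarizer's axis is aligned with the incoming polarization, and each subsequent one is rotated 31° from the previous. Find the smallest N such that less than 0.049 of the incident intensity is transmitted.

First polarizer is aligned with the polarization: full transmission.
Each further stage multiplies by cos²(31°) = 0.7347.
After N polarizers: T = 0.7347^(N−1). Require T < 0.049 ⇒ N−1 > ln(0.049)/ln(0.7347) = 9.78, so N−1 ≥ 10 and N = 11.
Check: N=11 gives T = 0.04585 < 0.049; N=10 gives T = 0.0624.

N = 11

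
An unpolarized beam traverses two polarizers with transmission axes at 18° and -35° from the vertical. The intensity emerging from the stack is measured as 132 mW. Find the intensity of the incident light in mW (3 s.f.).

Unpolarized light through the first polarizer → I₁ = ½ I₀, now polarized at 18°.
I₂ = I₁ cos²(-35° − 18°) = 0.5 I₀ · cos²(53°) = 0.1811 I₀.
So 132 mW = 0.1811 I₀, giving I₀ = 132/0.1811 = 728.9 mW.

I₀ ≈ 729 mW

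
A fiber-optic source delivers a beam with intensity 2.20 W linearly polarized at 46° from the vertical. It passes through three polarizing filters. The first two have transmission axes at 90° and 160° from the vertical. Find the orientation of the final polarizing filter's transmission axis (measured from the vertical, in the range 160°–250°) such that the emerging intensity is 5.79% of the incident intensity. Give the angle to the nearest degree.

I₁ = I₀ cos²(90° − 46°) = I₀ cos²(44°) = 0.5174 I₀.
I₂ = I₁ cos²(160° − 90°) = 0.5174 I₀ · cos²(70°) = 0.06053 I₀.
Need I₃/I₀ = 0.0579, so cos²(θ − 160°) = 0.0579 / 0.06053 = 0.9565.
θ − 160° = arccos(√0.9565) = 12.0°, giving θ ≈ 160 + 12.0 = 172.0°.

θ ≈ 172°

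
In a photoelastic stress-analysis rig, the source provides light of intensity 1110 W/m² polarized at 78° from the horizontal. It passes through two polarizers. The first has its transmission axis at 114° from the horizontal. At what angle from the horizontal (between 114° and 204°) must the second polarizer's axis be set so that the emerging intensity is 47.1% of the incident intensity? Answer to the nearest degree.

θ ≈ 146°

By Malus's law, I₁ = I₀ cos²(114° − 78°) = I₀ cos²(36°) = 0.6545 I₀.
Need I₂/I₀ = 0.471, so cos²(θ − 114°) = 0.471 / 0.6545 = 0.7196.
θ − 114° = arccos(√0.7196) = 32.0°, giving θ ≈ 114 + 32.0 = 146.0°.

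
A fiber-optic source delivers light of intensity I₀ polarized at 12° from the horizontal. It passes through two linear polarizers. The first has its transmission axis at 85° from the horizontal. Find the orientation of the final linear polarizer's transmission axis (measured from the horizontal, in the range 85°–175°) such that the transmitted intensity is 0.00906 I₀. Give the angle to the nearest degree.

θ ≈ 156°

I₁ = I₀ cos²(85° − 12°) = I₀ cos²(73°) = 0.08548 I₀.
Need I₂/I₀ = 0.00906, so cos²(θ − 85°) = 0.00906 / 0.08548 = 0.106.
θ − 85° = arccos(√0.106) = 71.0°, giving θ ≈ 85 + 71.0 = 156.0°.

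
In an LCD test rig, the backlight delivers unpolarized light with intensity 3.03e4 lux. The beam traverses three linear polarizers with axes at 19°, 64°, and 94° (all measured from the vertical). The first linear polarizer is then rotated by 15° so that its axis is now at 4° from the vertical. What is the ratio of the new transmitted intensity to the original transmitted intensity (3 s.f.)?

Before rotation:
Unpolarized light through the first polarizer → I₁ = ½ I₀, now polarized at 19°.
I₂ = I₁ cos²(64° − 19°) = 0.5 I₀ · cos²(45°) = 0.25 I₀.
I₃ = I₂ cos²(94° − 64°) = 0.25 I₀ · cos²(30°) = 0.1875 I₀.
After rotation:
Unpolarized light through the first polarizer → I₁ = ½ I₀, now polarized at 4°.
I₂ = I₁ cos²(64° − 4°) = 0.5 I₀ · cos²(60°) = 0.125 I₀.
I₃ = I₂ cos²(94° − 64°) = 0.125 I₀ · cos²(30°) = 0.09375 I₀.
Ratio = 0.09375 / 0.1875 = 0.5.

I_new/I_old ≈ 0.500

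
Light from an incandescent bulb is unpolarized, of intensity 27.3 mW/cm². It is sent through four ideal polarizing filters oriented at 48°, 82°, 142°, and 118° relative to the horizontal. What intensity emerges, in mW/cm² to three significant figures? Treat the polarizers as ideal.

I ≈ 1.96 mW/cm²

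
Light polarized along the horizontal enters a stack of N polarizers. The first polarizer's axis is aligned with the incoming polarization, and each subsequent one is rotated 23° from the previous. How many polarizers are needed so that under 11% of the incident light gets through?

First polarizer is aligned with the polarization: full transmission.
Each further stage multiplies by cos²(23°) = 0.8473.
After N polarizers: T = 0.8473^(N−1). Require T < 0.11 ⇒ N−1 > ln(0.11)/ln(0.8473) = 13.32, so N−1 ≥ 14 and N = 15.
Check: N=15 gives T = 0.09834 < 0.11; N=14 gives T = 0.1161.

N = 15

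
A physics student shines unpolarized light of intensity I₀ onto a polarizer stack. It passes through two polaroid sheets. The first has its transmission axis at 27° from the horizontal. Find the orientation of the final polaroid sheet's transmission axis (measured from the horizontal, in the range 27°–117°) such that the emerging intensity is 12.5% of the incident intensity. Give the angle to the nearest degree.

θ ≈ 87°

Unpolarized light through the first polarizer → I₁ = ½ I₀, now polarized at 27°.
Need I₂/I₀ = 0.125, so cos²(θ − 27°) = 0.125 / 0.5 = 0.25.
θ − 27° = arccos(√0.25) = 60.0°, giving θ ≈ 27 + 60.0 = 87.0°.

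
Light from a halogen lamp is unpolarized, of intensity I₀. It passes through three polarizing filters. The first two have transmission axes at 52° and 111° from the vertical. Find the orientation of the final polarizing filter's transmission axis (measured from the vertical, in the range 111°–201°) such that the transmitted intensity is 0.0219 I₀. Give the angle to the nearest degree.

Unpolarized light through the first polarizer → I₁ = ½ I₀, now polarized at 52°.
I₂ = I₁ cos²(111° − 52°) = 0.5 I₀ · cos²(59°) = 0.1326 I₀.
Need I₃/I₀ = 0.0219, so cos²(θ − 111°) = 0.0219 / 0.1326 = 0.1651.
θ − 111° = arccos(√0.1651) = 66.0°, giving θ ≈ 111 + 66.0 = 177.0°.

θ ≈ 177°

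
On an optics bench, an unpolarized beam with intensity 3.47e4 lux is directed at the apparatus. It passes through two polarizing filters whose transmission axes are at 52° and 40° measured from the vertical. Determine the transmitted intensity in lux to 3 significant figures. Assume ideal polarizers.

Unpolarized light through the first polarizer → I₁ = 3.47e4 lux/2 = 1.735e+04 lux, polarized at 52°.
I₂ = I₁ · cos²(12°) = 1.735e+04 · 0.9568 = 1.66e+04 lux.

I ≈ 1.66e4 lux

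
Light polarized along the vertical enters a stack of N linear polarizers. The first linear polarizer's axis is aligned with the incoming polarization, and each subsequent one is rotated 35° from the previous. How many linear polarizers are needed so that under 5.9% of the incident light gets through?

First polarizer is aligned with the polarization: full transmission.
Each further stage multiplies by cos²(35°) = 0.671.
After N polarizers: T = 0.671^(N−1). Require T < 0.059 ⇒ N−1 > ln(0.059)/ln(0.671) = 7.09, so N−1 ≥ 8 and N = 9.
Check: N=9 gives T = 0.0411 < 0.059; N=8 gives T = 0.06125.

N = 9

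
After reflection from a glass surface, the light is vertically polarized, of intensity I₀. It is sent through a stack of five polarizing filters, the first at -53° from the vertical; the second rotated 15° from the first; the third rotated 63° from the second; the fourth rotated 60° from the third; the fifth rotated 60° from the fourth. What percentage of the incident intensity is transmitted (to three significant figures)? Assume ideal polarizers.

By Malus's law, I₁ = I₀ cos²(-53° − 0°) = I₀ cos²(53°) = 0.3622 I₀.
I₂ = I₁ cos²(15°) = 0.3622 · 0.933 I₀ = 0.3379 I₀.
I₃ = I₂ cos²(63°) = 0.3379 · 0.2061 I₀ = 0.06965 I₀.
I₄ = I₃ cos²(60°) = 0.06965 · 0.25 I₀ = 0.01741 I₀.
I₅ = I₄ cos²(60°) = 0.01741 · 0.25 I₀ = 0.004353 I₀.
That is 0.4353% of the incident intensity.

≈ 0.435%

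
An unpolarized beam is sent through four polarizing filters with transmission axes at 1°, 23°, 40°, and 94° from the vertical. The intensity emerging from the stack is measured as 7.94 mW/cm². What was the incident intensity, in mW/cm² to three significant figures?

Unpolarized light through the first polarizer → I₁ = ½ I₀, now polarized at 1°.
I₂ = I₁ cos²(23° − 1°) = 0.5 I₀ · cos²(22°) = 0.4298 I₀.
I₃ = I₂ cos²(40° − 23°) = 0.4298 I₀ · cos²(17°) = 0.3931 I₀.
I₄ = I₃ cos²(94° − 40°) = 0.3931 I₀ · cos²(54°) = 0.1358 I₀.
So 7.94 mW/cm² = 0.1358 I₀, giving I₀ = 7.94/0.1358 = 58.46 mW/cm².

I₀ ≈ 58.5 mW/cm²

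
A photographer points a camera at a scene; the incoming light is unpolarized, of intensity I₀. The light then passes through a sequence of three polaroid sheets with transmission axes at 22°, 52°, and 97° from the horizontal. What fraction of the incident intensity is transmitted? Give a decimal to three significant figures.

≈ 0.188 I₀

Unpolarized light through the first polarizer → I₁ = ½ I₀, now polarized at 22°.
I₂ = I₁ cos²(52° − 22°) = 0.5 I₀ · cos²(30°) = 0.375 I₀.
I₃ = I₂ cos²(97° − 52°) = 0.375 I₀ · cos²(45°) = 0.1875 I₀.
Transmitted fraction = 0.1875.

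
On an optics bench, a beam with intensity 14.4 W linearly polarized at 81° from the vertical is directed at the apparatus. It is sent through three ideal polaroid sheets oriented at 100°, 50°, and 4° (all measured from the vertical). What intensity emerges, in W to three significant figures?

I ≈ 2.57 W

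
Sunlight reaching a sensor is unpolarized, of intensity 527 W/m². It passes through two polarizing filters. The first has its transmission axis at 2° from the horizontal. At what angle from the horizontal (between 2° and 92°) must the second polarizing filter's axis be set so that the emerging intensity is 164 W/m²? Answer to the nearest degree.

Unpolarized light through the first polarizer → I₁ = ½ I₀, now polarized at 2°.
Target fraction: 164 / 527 W/m² = 0.3112 of I₀.
Need I₂/I₀ = 0.3112, so cos²(θ − 2°) = 0.3112 / 0.5 = 0.6224.
θ − 2° = arccos(√0.6224) = 37.9°, giving θ ≈ 2 + 37.9 = 39.9°.

θ ≈ 40°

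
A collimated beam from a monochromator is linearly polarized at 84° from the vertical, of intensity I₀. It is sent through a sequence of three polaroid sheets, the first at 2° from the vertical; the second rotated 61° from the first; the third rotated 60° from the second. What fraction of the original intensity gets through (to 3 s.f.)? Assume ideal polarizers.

By Malus's law, I₁ = I₀ cos²(2° − 84°) = I₀ cos²(82°) = 0.01937 I₀.
I₂ = I₁ cos²(61°) = 0.01937 · 0.235 I₀ = 0.004553 I₀.
I₃ = I₂ cos²(60°) = 0.004553 · 0.25 I₀ = 0.001138 I₀.
Transmitted fraction = 0.001138.

≈ 0.00114 I₀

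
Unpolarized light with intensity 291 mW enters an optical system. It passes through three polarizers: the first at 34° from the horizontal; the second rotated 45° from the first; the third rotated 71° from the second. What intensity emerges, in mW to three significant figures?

Unpolarized light through the first polarizer → I₁ = 291 mW/2 = 145.5 mW, polarized at 34°.
I₂ = I₁ · cos²(45°) = 145.5 · 0.5 = 72.75 mW.
I₃ = I₂ · cos²(71°) = 72.75 · 0.106 = 7.711 mW.

I ≈ 7.71 mW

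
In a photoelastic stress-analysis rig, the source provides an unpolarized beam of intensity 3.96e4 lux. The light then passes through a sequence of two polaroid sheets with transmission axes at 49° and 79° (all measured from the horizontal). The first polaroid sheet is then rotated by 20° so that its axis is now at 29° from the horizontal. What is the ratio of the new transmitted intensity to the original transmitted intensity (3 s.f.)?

I_new/I_old ≈ 0.551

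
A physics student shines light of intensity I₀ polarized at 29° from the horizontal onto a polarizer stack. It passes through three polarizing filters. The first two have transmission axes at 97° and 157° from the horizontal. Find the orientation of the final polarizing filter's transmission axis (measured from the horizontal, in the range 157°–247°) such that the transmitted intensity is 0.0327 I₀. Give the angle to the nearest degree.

I₁ = I₀ cos²(97° − 29°) = I₀ cos²(68°) = 0.1403 I₀.
I₂ = I₁ cos²(157° − 97°) = 0.1403 I₀ · cos²(60°) = 0.03508 I₀.
Need I₃/I₀ = 0.0327, so cos²(θ − 157°) = 0.0327 / 0.03508 = 0.9321.
θ − 157° = arccos(√0.9321) = 15.1°, giving θ ≈ 157 + 15.1 = 172.1°.

θ ≈ 172°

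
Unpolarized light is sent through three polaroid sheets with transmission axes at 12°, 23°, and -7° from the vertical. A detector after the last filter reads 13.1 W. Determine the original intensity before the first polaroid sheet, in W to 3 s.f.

Unpolarized light through the first polarizer → I₁ = ½ I₀, now polarized at 12°.
I₂ = I₁ cos²(23° − 12°) = 0.5 I₀ · cos²(11°) = 0.4818 I₀.
I₃ = I₂ cos²(-7° − 23°) = 0.4818 I₀ · cos²(30°) = 0.3613 I₀.
So 13.1 W = 0.3613 I₀, giving I₀ = 13.1/0.3613 = 36.25 W.

I₀ ≈ 36.3 W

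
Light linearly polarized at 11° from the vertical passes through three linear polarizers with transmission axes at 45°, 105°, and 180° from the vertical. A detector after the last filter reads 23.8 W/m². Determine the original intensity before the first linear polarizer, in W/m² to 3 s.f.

I₁ = I₀ cos²(45° − 11°) = I₀ cos²(34°) = 0.6873 I₀.
I₂ = I₁ cos²(105° − 45°) = 0.6873 I₀ · cos²(60°) = 0.1718 I₀.
I₃ = I₂ cos²(180° − 105°) = 0.1718 I₀ · cos²(75°) = 0.01151 I₀.
So 23.8 W/m² = 0.01151 I₀, giving I₀ = 23.8/0.01151 = 2068 W/m².

I₀ ≈ 2070 W/m²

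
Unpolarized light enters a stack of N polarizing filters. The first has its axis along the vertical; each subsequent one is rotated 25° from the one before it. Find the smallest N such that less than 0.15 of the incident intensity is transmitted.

N = 8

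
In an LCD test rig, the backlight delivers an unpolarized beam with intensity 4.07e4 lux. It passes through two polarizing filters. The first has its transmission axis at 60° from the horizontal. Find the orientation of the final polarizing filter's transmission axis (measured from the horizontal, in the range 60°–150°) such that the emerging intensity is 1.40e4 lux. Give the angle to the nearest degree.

Unpolarized light through the first polarizer → I₁ = ½ I₀, now polarized at 60°.
Target fraction: 1.40e4 / 4.07e4 lux = 0.344 of I₀.
Need I₂/I₀ = 0.344, so cos²(θ − 60°) = 0.344 / 0.5 = 0.688.
θ − 60° = arccos(√0.688) = 34.0°, giving θ ≈ 60 + 34.0 = 94.0°.

θ ≈ 94°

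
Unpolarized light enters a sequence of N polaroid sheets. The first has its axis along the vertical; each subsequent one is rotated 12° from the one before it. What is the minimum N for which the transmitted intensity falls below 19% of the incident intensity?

First polarizer halves the unpolarized light: factor 1/2.
Each further stage multiplies by cos²(12°) = 0.9568.
After N polarizers: T = 0.5·0.9568^(N−1). Require T < 0.19 ⇒ N−1 > ln(0.19/0.5)/ln(0.9568) = 21.90, so N−1 ≥ 22 and N = 23.
Check: N=23 gives T = 0.1891 < 0.19; N=22 gives T = 0.1977.

N = 23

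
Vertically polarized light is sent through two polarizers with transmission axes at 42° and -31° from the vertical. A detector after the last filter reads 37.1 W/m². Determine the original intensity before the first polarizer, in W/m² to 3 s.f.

I₀ ≈ 786 W/m²

By Malus's law, I₁ = I₀ cos²(42° − 0°) = I₀ cos²(42°) = 0.5523 I₀.
I₂ = I₁ cos²(-31° − 42°) = 0.5523 I₀ · cos²(73°) = 0.04721 I₀.
So 37.1 W/m² = 0.04721 I₀, giving I₀ = 37.1/0.04721 = 785.9 W/m².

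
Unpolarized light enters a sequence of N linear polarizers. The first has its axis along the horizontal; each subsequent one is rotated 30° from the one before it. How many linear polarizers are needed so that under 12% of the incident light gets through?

First polarizer halves the unpolarized light: factor 1/2.
Each further stage multiplies by cos²(30°) = 0.75.
After N polarizers: T = 0.5·0.75^(N−1). Require T < 0.12 ⇒ N−1 > ln(0.12/0.5)/ln(0.75) = 4.96, so N−1 ≥ 5 and N = 6.
Check: N=6 gives T = 0.1187 < 0.12; N=5 gives T = 0.1582.

N = 6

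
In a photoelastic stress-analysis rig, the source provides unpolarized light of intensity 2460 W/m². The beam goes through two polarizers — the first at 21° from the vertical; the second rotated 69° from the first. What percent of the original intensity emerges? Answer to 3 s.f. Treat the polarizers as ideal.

Unpolarized light through the first polarizer → I₁ = 2460 W/m²/2 = 1230 W/m², polarized at 21°.
I₂ = I₁ · cos²(69°) = 1230 · 0.1284 = 158 W/m².
That is 6.421% of the incident intensity.

≈ 6.42%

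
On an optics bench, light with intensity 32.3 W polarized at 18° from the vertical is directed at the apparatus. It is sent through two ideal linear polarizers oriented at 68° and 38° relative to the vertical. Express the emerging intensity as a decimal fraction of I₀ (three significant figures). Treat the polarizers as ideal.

I/I₀ ≈ 0.310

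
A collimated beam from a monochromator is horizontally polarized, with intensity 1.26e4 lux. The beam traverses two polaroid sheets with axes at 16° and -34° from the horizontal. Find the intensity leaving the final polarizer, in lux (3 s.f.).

I ≈ 4810 lux

I₁ = 1.26e4 lux · cos²(16°) = 1.164e+04 lux.
I₂ = I₁ · cos²(50°) = 1.164e+04 · 0.4132 = 4810 lux.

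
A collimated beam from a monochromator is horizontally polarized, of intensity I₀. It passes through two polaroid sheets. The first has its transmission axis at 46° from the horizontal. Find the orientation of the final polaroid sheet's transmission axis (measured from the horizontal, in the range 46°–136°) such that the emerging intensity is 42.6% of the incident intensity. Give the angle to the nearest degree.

θ ≈ 66°

By Malus's law, I₁ = I₀ cos²(46° − 0°) = I₀ cos²(46°) = 0.4826 I₀.
Need I₂/I₀ = 0.426, so cos²(θ − 46°) = 0.426 / 0.4826 = 0.8828.
θ − 46° = arccos(√0.8828) = 20.0°, giving θ ≈ 46 + 20.0 = 66.0°.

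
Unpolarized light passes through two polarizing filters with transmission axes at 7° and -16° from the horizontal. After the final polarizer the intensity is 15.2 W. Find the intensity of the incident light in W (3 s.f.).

Unpolarized light through the first polarizer → I₁ = ½ I₀, now polarized at 7°.
I₂ = I₁ cos²(-16° − 7°) = 0.5 I₀ · cos²(23°) = 0.4237 I₀.
So 15.2 W = 0.4237 I₀, giving I₀ = 15.2/0.4237 = 35.88 W.

I₀ ≈ 35.9 W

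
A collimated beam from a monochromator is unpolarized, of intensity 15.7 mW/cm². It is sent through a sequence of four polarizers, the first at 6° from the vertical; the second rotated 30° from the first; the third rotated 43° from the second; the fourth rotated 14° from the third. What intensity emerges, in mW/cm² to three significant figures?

I ≈ 2.96 mW/cm²

Unpolarized light through the first polarizer → I₁ = 15.7 mW/cm²/2 = 7.85 mW/cm², polarized at 6°.
I₂ = I₁ · cos²(30°) = 7.85 · 0.75 = 5.888 mW/cm².
I₃ = I₂ · cos²(43°) = 5.888 · 0.5349 = 3.149 mW/cm².
I₄ = I₃ · cos²(14°) = 3.149 · 0.9415 = 2.965 mW/cm².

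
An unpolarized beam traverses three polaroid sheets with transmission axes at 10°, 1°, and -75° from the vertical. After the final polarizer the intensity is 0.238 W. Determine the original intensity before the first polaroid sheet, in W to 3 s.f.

Unpolarized light through the first polarizer → I₁ = ½ I₀, now polarized at 10°.
I₂ = I₁ cos²(1° − 10°) = 0.5 I₀ · cos²(9°) = 0.4878 I₀.
I₃ = I₂ cos²(-75° − 1°) = 0.4878 I₀ · cos²(76°) = 0.02855 I₀.
So 0.238 W = 0.02855 I₀, giving I₀ = 0.238/0.02855 = 8.337 W.

I₀ ≈ 8.34 W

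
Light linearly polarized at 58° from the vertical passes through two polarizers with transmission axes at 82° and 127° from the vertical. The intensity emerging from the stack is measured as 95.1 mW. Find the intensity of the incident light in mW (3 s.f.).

I₀ ≈ 228 mW

I₁ = I₀ cos²(82° − 58°) = I₀ cos²(24°) = 0.8346 I₀.
I₂ = I₁ cos²(127° − 82°) = 0.8346 I₀ · cos²(45°) = 0.4173 I₀.
So 95.1 mW = 0.4173 I₀, giving I₀ = 95.1/0.4173 = 227.9 mW.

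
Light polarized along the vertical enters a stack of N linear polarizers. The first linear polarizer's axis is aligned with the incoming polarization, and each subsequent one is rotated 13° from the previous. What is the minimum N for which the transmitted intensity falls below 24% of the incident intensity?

First polarizer is aligned with the polarization: full transmission.
Each further stage multiplies by cos²(13°) = 0.9494.
After N polarizers: T = 0.9494^(N−1). Require T < 0.24 ⇒ N−1 > ln(0.24)/ln(0.9494) = 27.48, so N−1 ≥ 28 and N = 29.
Check: N=29 gives T = 0.2336 < 0.24; N=28 gives T = 0.2461.

N = 29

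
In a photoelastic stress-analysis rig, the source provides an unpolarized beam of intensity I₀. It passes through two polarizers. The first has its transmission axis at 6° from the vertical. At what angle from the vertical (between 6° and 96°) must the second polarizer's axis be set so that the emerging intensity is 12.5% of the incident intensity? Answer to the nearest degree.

θ ≈ 66°

Unpolarized light through the first polarizer → I₁ = ½ I₀, now polarized at 6°.
Need I₂/I₀ = 0.125, so cos²(θ − 6°) = 0.125 / 0.5 = 0.25.
θ − 6° = arccos(√0.25) = 60.0°, giving θ ≈ 6 + 60.0 = 66.0°.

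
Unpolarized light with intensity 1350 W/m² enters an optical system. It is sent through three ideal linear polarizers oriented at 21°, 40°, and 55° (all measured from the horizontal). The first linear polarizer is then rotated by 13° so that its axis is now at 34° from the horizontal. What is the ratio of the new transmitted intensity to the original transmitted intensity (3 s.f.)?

Before rotation:
Unpolarized light through the first polarizer → I₁ = ½ I₀, now polarized at 21°.
I₂ = I₁ cos²(40° − 21°) = 0.5 I₀ · cos²(19°) = 0.447 I₀.
I₃ = I₂ cos²(55° − 40°) = 0.447 I₀ · cos²(15°) = 0.4171 I₀.
After rotation:
Unpolarized light through the first polarizer → I₁ = ½ I₀, now polarized at 34°.
I₂ = I₁ cos²(40° − 34°) = 0.5 I₀ · cos²(6°) = 0.4945 I₀.
I₃ = I₂ cos²(55° − 40°) = 0.4945 I₀ · cos²(15°) = 0.4614 I₀.
Ratio = 0.4614 / 0.4171 = 1.106.

I_new/I_old ≈ 1.11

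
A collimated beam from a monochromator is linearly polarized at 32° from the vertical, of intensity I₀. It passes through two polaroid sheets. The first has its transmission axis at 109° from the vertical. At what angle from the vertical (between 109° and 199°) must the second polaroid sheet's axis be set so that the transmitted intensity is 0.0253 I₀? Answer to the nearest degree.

θ ≈ 154°

By Malus's law, I₁ = I₀ cos²(109° − 32°) = I₀ cos²(77°) = 0.0506 I₀.
Need I₂/I₀ = 0.0253, so cos²(θ − 109°) = 0.0253 / 0.0506 = 0.5.
θ − 109° = arccos(√0.5) = 45.0°, giving θ ≈ 109 + 45.0 = 154.0°.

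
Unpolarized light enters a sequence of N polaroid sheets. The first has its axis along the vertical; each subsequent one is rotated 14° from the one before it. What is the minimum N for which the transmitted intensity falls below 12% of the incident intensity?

N = 25

First polarizer halves the unpolarized light: factor 1/2.
Each further stage multiplies by cos²(14°) = 0.9415.
After N polarizers: T = 0.5·0.9415^(N−1). Require T < 0.12 ⇒ N−1 > ln(0.12/0.5)/ln(0.9415) = 23.66, so N−1 ≥ 24 and N = 25.
Check: N=25 gives T = 0.1176 < 0.12; N=24 gives T = 0.1249.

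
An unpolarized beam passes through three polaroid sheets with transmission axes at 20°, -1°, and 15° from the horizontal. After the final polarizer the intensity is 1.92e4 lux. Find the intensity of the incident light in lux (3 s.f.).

I₀ ≈ 4.77e4 lux

Unpolarized light through the first polarizer → I₁ = ½ I₀, now polarized at 20°.
I₂ = I₁ cos²(-1° − 20°) = 0.5 I₀ · cos²(21°) = 0.4358 I₀.
I₃ = I₂ cos²(15° + 1°) = 0.4358 I₀ · cos²(16°) = 0.4027 I₀.
So 1.92e4 lux = 0.4027 I₀, giving I₀ = 1.92e4/0.4027 = 4.768e+04 lux.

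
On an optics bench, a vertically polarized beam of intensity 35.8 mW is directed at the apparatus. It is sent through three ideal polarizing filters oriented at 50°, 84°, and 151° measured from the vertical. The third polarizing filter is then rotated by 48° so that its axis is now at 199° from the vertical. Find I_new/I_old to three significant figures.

I_new/I_old ≈ 1.17

Before rotation:
I₁ = I₀ cos²(50° − 0°) = I₀ cos²(50°) = 0.4132 I₀.
I₂ = I₁ cos²(84° − 50°) = 0.4132 I₀ · cos²(34°) = 0.284 I₀.
I₃ = I₂ cos²(151° − 84°) = 0.284 I₀ · cos²(67°) = 0.04336 I₀.
After rotation:
I₁ = I₀ cos²(50° − 0°) = I₀ cos²(50°) = 0.4132 I₀.
I₂ = I₁ cos²(84° − 50°) = 0.4132 I₀ · cos²(34°) = 0.284 I₀.
Angle between axes 2 and 3: 65°. I₃ = 0.284 I₀ · cos²(65°) = 0.05072 I₀.
Ratio = 0.05072 / 0.04336 = 1.17.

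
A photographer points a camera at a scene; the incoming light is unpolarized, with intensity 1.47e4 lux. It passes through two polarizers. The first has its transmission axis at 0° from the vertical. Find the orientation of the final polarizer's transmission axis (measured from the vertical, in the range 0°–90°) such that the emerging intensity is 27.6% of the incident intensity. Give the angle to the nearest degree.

Unpolarized light through the first polarizer → I₁ = ½ I₀, now polarized at 0°.
Need I₂/I₀ = 0.276, so cos²(θ − 0°) = 0.276 / 0.5 = 0.552.
θ − 0° = arccos(√0.552) = 42.0°, giving θ ≈ 0 + 42.0 = 42.0°.

θ ≈ 42°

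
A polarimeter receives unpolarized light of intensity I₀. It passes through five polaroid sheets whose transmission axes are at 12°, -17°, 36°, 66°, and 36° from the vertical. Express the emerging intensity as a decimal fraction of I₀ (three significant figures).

Unpolarized light through the first polarizer → I₁ = ½ I₀, now polarized at 12°.
I₂ = I₁ cos²(-17° − 12°) = 0.5 I₀ · cos²(29°) = 0.3825 I₀.
I₃ = I₂ cos²(36° + 17°) = 0.3825 I₀ · cos²(53°) = 0.1385 I₀.
I₄ = I₃ cos²(66° − 36°) = 0.1385 I₀ · cos²(30°) = 0.1039 I₀.
I₅ = I₄ cos²(36° − 66°) = 0.1039 I₀ · cos²(30°) = 0.07792 I₀.
Transmitted fraction = 0.07792.

≈ 0.0779 I₀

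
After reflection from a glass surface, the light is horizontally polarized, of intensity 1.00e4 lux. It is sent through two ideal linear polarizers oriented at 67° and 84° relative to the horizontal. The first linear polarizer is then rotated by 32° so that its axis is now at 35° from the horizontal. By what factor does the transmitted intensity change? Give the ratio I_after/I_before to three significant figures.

Before rotation:
By Malus's law, I₁ = I₀ cos²(67° − 0°) = I₀ cos²(67°) = 0.1527 I₀.
I₂ = I₁ cos²(84° − 67°) = 0.1527 I₀ · cos²(17°) = 0.1396 I₀.
After rotation:
I₁ = I₀ cos²(35° − 0°) = I₀ cos²(35°) = 0.671 I₀.
I₂ = I₁ cos²(84° − 35°) = 0.671 I₀ · cos²(49°) = 0.2888 I₀.
Ratio = 0.2888 / 0.1396 = 2.069.

I_new/I_old ≈ 2.07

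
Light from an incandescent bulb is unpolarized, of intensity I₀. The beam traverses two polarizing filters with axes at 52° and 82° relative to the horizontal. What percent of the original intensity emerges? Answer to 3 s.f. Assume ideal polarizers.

Unpolarized light through the first polarizer → I₁ = ½ I₀, now polarized at 52°.
I₂ = I₁ cos²(82° − 52°) = 0.5 I₀ · cos²(30°) = 0.375 I₀.
That is 37.5% of the incident intensity.

≈ 37.5%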